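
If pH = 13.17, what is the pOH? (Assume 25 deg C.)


At 25 deg C, pH + pOH = 14.
pOH = 14 - pH = 14 - 13.17
pOH = 0.83:

0.83


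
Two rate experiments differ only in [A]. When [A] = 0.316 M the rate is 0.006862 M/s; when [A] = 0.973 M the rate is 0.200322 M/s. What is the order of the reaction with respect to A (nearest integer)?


Rate is proportional to [A]^n, so rate2/rate1 = ([A]2/[A]1)^n. Take logs to solve for n.
rate2/rate1 = 0.200322 / 0.006862 = 29.1929
[A]2/[A]1 = 0.973 / 0.316 = 3.0791
n = ln(29.1929) / ln(3.0791) = 3.0
Nearest integer order:

3


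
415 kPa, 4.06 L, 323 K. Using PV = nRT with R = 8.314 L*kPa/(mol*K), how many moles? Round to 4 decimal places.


PV = nRT, solve for n = PV / (RT).
PV = 415 * 4.06 = 1684.9
RT = 8.314 * 323 = 2685.422
n = 1684.9 / 2685.422
n = 0.62742467 mol, rounded to 4 dp:

0.6274 mol


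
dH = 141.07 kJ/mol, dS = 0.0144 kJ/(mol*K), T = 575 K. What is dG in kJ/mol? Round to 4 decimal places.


Gibbs: dG = dH - T*dS (consistent units, dS already in kJ/(mol*K)).
T*dS = 575 * 0.0144 = 8.28
dG = 141.07 - (8.28)
dG = 132.79 kJ/mol, rounded to 4 dp:

132.7900 kJ/mol


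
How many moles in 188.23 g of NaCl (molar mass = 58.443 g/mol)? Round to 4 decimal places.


n = mass / M
n = 188.23 / 58.443
n = 3.220745 mol, rounded to 4 dp:

3.2207 mol


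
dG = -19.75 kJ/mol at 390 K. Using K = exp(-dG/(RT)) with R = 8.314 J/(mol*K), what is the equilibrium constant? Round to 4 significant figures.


dG is in kJ/mol; multiply by 1000 to match R in J/(mol*K).
RT = 8.314 * 390 = 3242.46 J/mol
exponent = -dG*1000 / (RT) = -(-19.75*1000) / 3242.46 = 6.09105432
K = exp(6.09105432)
K = 441.88706, rounded to 4 significant figures:

441.9


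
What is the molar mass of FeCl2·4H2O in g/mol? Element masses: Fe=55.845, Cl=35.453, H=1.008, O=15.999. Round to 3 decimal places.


M = sum(count * atomic_mass) over atoms.
M = 1*55.845 + 2*35.453 + 8*1.008 + 4*15.999
M = 55.845 + 70.906 + 8.064 + 63.996
M = 198.811 g/mol, rounded to 3 dp:

198.811 g/mol


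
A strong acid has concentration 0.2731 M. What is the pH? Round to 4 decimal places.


A strong acid dissociates completely, so [H+] equals the given concentration.
pH = -log10([H+]) = -log10(0.2731)
pH = 0.5636783, rounded to 4 dp:

0.5637


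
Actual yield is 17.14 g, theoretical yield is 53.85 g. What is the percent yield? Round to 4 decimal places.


% yield = 100 * actual / theoretical
% yield = 100 * 17.14 / 53.85
% yield = 31.82915506 %, rounded to 4 dp:

31.8292 %


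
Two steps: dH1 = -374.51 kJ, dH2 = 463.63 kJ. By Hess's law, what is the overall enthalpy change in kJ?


Hess's law: enthalpy is a state function, so add the step enthalpies.
dH_total = dH1 + dH2 = -374.51 + (463.63)
dH_total = 89.12 kJ:

89.12 kJ


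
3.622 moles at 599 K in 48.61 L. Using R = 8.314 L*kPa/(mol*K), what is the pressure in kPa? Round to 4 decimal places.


PV = nRT, solve for P = nRT / V.
nRT = 3.622 * 8.314 * 599 = 18037.8715
P = 18037.8715 / 48.61
P = 371.07326682 kPa, rounded to 4 dp:

371.0733 kPa


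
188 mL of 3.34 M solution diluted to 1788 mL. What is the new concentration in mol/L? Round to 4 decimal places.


Dilution: M1*V1 = M2*V2, solve for M2.
M2 = M1*V1 / V2
M2 = 3.34 * 188 / 1788
M2 = 627.92 / 1788
M2 = 0.35118568 mol/L, rounded to 4 dp:

0.3512 mol/L


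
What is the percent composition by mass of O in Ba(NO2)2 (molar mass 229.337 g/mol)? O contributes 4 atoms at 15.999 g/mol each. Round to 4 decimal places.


pct = 100 * (n_elem * M_elem) / M_total
mass_contribution = 4 * 15.999 = 63.996 g/mol
pct = 100 * 63.996 / 229.337
pct = 27.90478641 %, rounded to 4 dp:

27.9048 %


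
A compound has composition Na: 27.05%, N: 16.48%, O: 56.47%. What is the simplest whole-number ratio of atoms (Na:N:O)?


Assume 100 g of compound, divide each mass% by atomic mass to get moles, then normalize by the smallest to get a raw atom ratio.
Moles per 100 g: Na: 27.05/22.99 = 1.1766, N: 16.48/14.007 = 1.1766, O: 56.47/15.999 = 3.5296
Raw ratio (divide by min = 1.1766): Na: 1.0, N: 1.0, O: 3.0
Multiply by 1 to clear fractions: Na: 1.0 ~= 1, N: 1.0 ~= 1, O: 3.0 ~= 3
Reduce by GCD to get the simplest whole-number ratio:

1:1:3


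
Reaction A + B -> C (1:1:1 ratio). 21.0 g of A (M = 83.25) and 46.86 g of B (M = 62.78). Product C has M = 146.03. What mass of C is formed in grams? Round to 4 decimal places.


Find moles of each reactant; the smaller value is the limiting reagent in a 1:1:1 reaction, so moles_C equals moles of the limiter.
n_A = mass_A / M_A = 21.0 / 83.25 = 0.252252 mol
n_B = mass_B / M_B = 46.86 / 62.78 = 0.746416 mol
Limiting reagent: A (smaller), n_limiting = 0.252252 mol
mass_C = n_limiting * M_C = 0.252252 * 146.03
mass_C = 36.83635956 g, rounded to 4 dp:

36.8364 g


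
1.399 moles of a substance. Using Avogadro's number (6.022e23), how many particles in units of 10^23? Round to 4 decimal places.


N = n * NA, then divide by 1e23 for the requested units.
N / 1e23 = n * 6.022
N / 1e23 = 1.399 * 6.022
N / 1e23 = 8.424778, rounded to 4 dp:

8.4248


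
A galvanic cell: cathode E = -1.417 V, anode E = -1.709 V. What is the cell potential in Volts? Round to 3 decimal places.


Standard cell potential: E_cell = E_cathode - E_anode.
E_cell = -1.417 - (-1.709)
E_cell = 0.292 V, rounded to 3 dp:

0.292 V


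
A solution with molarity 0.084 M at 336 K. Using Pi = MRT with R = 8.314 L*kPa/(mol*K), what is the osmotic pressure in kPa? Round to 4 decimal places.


Osmotic pressure (van't Hoff): Pi = M*R*T.
RT = 8.314 * 336 = 2793.504
Pi = 0.084 * 2793.504
Pi = 234.654336 kPa, rounded to 4 dp:

234.6543 kPa


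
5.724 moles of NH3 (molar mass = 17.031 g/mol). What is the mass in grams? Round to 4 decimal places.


mass = n * M
mass = 5.724 * 17.031
mass = 97.485444 g, rounded to 4 dp:

97.4854 g


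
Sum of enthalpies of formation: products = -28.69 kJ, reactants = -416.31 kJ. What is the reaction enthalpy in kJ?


dH_rxn = sum(dH_f products) - sum(dH_f reactants)
dH_rxn = -28.69 - (-416.31)
dH_rxn = 387.62 kJ:

387.62 kJ


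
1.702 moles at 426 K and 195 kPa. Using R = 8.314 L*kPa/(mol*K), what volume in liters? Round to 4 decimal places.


PV = nRT, solve for V = nRT / P.
nRT = 1.702 * 8.314 * 426 = 6028.0823
V = 6028.0823 / 195
V = 30.91324256 L, rounded to 4 dp:

30.9132 L


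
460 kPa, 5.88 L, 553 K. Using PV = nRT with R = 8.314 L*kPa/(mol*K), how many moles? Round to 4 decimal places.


PV = nRT, solve for n = PV / (RT).
PV = 460 * 5.88 = 2704.8
RT = 8.314 * 553 = 4597.642
n = 2704.8 / 4597.642
n = 0.58830157 mol, rounded to 4 dp:

0.5883 mol


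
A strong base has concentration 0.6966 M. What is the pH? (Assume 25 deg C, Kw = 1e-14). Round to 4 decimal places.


A strong base dissociates completely, so [OH-] equals the given concentration.
pOH = -log10([OH-]) = -log10(0.6966) = 0.157017
pH = 14 - pOH = 14 - 0.157017
pH = 13.842983, rounded to 4 dp:

13.8430


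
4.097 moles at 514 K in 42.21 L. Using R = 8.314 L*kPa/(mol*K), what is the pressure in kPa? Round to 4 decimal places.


PV = nRT, solve for P = nRT / V.
nRT = 4.097 * 8.314 * 514 = 17508.1034
P = 17508.1034 / 42.21
P = 414.78567638 kPa, rounded to 4 dp:

414.7857 kPa


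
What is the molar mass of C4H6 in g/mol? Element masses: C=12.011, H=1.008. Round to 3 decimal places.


M = sum(count * atomic_mass) over atoms.
M = 4*12.011 + 6*1.008
M = 48.044 + 6.048
M = 54.092 g/mol, rounded to 3 dp:

54.092 g/mol


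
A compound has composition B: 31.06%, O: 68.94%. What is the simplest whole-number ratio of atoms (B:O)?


Assume 100 g of compound, divide each mass% by atomic mass to get moles, then normalize by the smallest to get a raw atom ratio.
Moles per 100 g: B: 31.06/10.81 = 2.8733, O: 68.94/15.999 = 4.309
Raw ratio (divide by min = 2.8733): B: 1.0, O: 1.5
Multiply by 2 to clear fractions: B: 2.0 ~= 2, O: 2.999 ~= 3
Reduce by GCD to get the simplest whole-number ratio:

2:3


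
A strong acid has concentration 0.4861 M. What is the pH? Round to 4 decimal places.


A strong acid dissociates completely, so [H+] equals the given concentration.
pH = -log10([H+]) = -log10(0.4861)
pH = 0.31327438, rounded to 4 dp:

0.3133


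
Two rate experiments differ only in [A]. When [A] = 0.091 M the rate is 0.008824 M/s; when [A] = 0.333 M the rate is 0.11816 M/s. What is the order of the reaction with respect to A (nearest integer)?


Rate is proportional to [A]^n, so rate2/rate1 = ([A]2/[A]1)^n. Take logs to solve for n.
rate2/rate1 = 0.11816 / 0.008824 = 13.3908
[A]2/[A]1 = 0.333 / 0.091 = 3.6593
n = ln(13.3908) / ln(3.6593) = 2.0
Nearest integer order:

2


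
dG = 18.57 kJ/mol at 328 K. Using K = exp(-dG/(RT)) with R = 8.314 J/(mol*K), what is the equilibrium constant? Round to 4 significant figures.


dG is in kJ/mol; multiply by 1000 to match R in J/(mol*K).
RT = 8.314 * 328 = 2726.992 J/mol
exponent = -dG*1000 / (RT) = -(18.57*1000) / 2726.992 = -6.80970095
K = exp(-6.80970095)
K = 0.0011030227, rounded to 4 significant figures:

0.001103


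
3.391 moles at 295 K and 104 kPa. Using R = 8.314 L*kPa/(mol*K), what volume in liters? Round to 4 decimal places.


PV = nRT, solve for V = nRT / P.
nRT = 3.391 * 8.314 * 295 = 8316.8683
V = 8316.8683 / 104
V = 79.9698875 L, rounded to 4 dp:

79.9699 L


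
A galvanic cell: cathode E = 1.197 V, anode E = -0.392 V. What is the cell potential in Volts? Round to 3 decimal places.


Standard cell potential: E_cell = E_cathode - E_anode.
E_cell = 1.197 - (-0.392)
E_cell = 1.589 V, rounded to 3 dp:

1.589 V


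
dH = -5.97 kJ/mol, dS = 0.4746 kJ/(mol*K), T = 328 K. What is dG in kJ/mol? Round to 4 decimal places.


Gibbs: dG = dH - T*dS (consistent units, dS already in kJ/(mol*K)).
T*dS = 328 * 0.4746 = 155.6688
dG = -5.97 - (155.6688)
dG = -161.6388 kJ/mol, rounded to 4 dp:

-161.6388 kJ/mol


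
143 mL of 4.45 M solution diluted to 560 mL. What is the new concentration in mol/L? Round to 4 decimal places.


Dilution: M1*V1 = M2*V2, solve for M2.
M2 = M1*V1 / V2
M2 = 4.45 * 143 / 560
M2 = 636.35 / 560
M2 = 1.13633929 mol/L, rounded to 4 dp:

1.1363 mol/L


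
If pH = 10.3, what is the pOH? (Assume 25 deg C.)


At 25 deg C, pH + pOH = 14.
pOH = 14 - pH = 14 - 10.3
pOH = 3.7:

3.70


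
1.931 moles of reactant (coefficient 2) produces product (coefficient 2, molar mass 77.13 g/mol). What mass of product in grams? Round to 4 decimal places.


Use the coefficient ratio to convert reactant moles to product moles, then multiply by the product's molar mass.
moles_P = moles_R * (coeff_P / coeff_R) = 1.931 * (2/2) = 1.931
mass_P = moles_P * M_P = 1.931 * 77.13
mass_P = 148.93803 g, rounded to 4 dp:

148.9380 g


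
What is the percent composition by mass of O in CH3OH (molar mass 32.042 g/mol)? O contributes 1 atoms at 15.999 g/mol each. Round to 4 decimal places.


pct = 100 * (n_elem * M_elem) / M_total
mass_contribution = 1 * 15.999 = 15.999 g/mol
pct = 100 * 15.999 / 32.042
pct = 49.93134012 %, rounded to 4 dp:

49.9313 %


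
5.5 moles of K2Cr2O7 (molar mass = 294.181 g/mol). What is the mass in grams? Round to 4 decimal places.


mass = n * M
mass = 5.5 * 294.181
mass = 1617.9955 g, rounded to 4 dp:

1617.9955 g


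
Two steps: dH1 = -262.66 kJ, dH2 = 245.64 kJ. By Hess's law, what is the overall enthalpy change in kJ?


Hess's law: enthalpy is a state function, so add the step enthalpies.
dH_total = dH1 + dH2 = -262.66 + (245.64)
dH_total = -17.02 kJ:

-17.02 kJ


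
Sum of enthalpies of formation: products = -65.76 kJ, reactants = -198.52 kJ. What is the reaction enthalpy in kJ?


dH_rxn = sum(dH_f products) - sum(dH_f reactants)
dH_rxn = -65.76 - (-198.52)
dH_rxn = 132.76 kJ:

132.76 kJ


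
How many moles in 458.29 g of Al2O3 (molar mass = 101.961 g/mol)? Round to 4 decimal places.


n = mass / M
n = 458.29 / 101.961
n = 4.4947578 mol, rounded to 4 dp:

4.4948 mol


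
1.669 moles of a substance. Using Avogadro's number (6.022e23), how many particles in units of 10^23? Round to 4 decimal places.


N = n * NA, then divide by 1e23 for the requested units.
N / 1e23 = n * 6.022
N / 1e23 = 1.669 * 6.022
N / 1e23 = 10.050718, rounded to 4 dp:

10.0507


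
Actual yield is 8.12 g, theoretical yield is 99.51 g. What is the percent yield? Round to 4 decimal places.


% yield = 100 * actual / theoretical
% yield = 100 * 8.12 / 99.51
% yield = 8.15998392 %, rounded to 4 dp:

8.1600 %


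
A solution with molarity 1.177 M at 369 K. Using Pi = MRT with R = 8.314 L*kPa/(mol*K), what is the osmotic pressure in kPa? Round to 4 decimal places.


Osmotic pressure (van't Hoff): Pi = M*R*T.
RT = 8.314 * 369 = 3067.866
Pi = 1.177 * 3067.866
Pi = 3610.878282 kPa, rounded to 4 dp:

3610.8783 kPa


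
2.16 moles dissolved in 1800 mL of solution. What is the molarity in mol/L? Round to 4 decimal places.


Convert volume to liters: V_L = V_mL / 1000.
V_L = 1800 / 1000 = 1.8 L
M = n / V_L = 2.16 / 1.8
M = 1.2 mol/L, rounded to 4 dp:

1.2000 mol/L


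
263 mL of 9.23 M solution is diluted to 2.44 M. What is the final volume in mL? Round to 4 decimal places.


Dilution: M1*V1 = M2*V2, solve for V2.
V2 = M1*V1 / M2
V2 = 9.23 * 263 / 2.44
V2 = 2427.49 / 2.44
V2 = 994.87295082 mL, rounded to 4 dp:

994.8730 mL


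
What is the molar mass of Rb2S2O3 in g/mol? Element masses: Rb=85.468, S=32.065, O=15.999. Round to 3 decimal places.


M = sum(count * atomic_mass) over atoms.
M = 2*85.468 + 2*32.065 + 3*15.999
M = 170.936 + 64.13 + 47.997
M = 283.063 g/mol, rounded to 3 dp:

283.063 g/mol


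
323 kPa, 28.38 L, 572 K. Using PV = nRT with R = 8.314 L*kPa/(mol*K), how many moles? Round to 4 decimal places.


PV = nRT, solve for n = PV / (RT).
PV = 323 * 28.38 = 9166.74
RT = 8.314 * 572 = 4755.608
n = 9166.74 / 4755.608
n = 1.92756426 mol, rounded to 4 dp:

1.9276 mol


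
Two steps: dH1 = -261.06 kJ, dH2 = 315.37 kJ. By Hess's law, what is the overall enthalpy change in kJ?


Hess's law: enthalpy is a state function, so add the step enthalpies.
dH_total = dH1 + dH2 = -261.06 + (315.37)
dH_total = 54.31 kJ:

54.31 kJ


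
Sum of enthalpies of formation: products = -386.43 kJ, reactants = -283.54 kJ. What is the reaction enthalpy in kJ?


dH_rxn = sum(dH_f products) - sum(dH_f reactants)
dH_rxn = -386.43 - (-283.54)
dH_rxn = -102.89 kJ:

-102.89 kJ


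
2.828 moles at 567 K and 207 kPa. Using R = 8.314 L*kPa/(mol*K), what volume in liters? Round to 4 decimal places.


PV = nRT, solve for V = nRT / P.
nRT = 2.828 * 8.314 * 567 = 13331.2995
V = 13331.2995 / 207
V = 64.40241304 L, rounded to 4 dp:

64.4024 L


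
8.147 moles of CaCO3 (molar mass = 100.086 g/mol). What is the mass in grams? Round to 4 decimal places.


mass = n * M
mass = 8.147 * 100.086
mass = 815.400642 g, rounded to 4 dp:

815.4006 g


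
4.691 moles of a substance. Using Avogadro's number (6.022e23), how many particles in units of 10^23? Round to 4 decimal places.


N = n * NA, then divide by 1e23 for the requested units.
N / 1e23 = n * 6.022
N / 1e23 = 4.691 * 6.022
N / 1e23 = 28.249202, rounded to 4 dp:

28.2492


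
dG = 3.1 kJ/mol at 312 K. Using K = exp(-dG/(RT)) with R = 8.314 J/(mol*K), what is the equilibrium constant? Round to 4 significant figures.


dG is in kJ/mol; multiply by 1000 to match R in J/(mol*K).
RT = 8.314 * 312 = 2593.968 J/mol
exponent = -dG*1000 / (RT) = -(3.1*1000) / 2593.968 = -1.19508028
K = exp(-1.19508028)
K = 0.30267965, rounded to 4 significant figures:

0.3027


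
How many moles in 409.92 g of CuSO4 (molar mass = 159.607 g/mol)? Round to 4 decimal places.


n = mass / M
n = 409.92 / 159.607
n = 2.56830841 mol, rounded to 4 dp:

2.5683 mol


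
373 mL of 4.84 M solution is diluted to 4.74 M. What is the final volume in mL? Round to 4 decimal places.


Dilution: M1*V1 = M2*V2, solve for V2.
V2 = M1*V1 / M2
V2 = 4.84 * 373 / 4.74
V2 = 1805.32 / 4.74
V2 = 380.86919831 mL, rounded to 4 dp:

380.8692 mL


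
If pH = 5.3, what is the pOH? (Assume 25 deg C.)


At 25 deg C, pH + pOH = 14.
pOH = 14 - pH = 14 - 5.3
pOH = 8.7:

8.70


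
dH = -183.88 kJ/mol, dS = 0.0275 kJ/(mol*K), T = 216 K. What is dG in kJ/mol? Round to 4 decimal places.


Gibbs: dG = dH - T*dS (consistent units, dS already in kJ/(mol*K)).
T*dS = 216 * 0.0275 = 5.94
dG = -183.88 - (5.94)
dG = -189.82 kJ/mol, rounded to 4 dp:

-189.8200 kJ/mol


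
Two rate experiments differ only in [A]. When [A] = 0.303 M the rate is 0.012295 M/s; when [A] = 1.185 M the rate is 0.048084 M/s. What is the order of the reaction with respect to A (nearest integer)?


Rate is proportional to [A]^n, so rate2/rate1 = ([A]2/[A]1)^n. Take logs to solve for n.
rate2/rate1 = 0.048084 / 0.012295 = 3.9109
[A]2/[A]1 = 1.185 / 0.303 = 3.9109
n = ln(3.9109) / ln(3.9109) = 1.0
Nearest integer order:

1


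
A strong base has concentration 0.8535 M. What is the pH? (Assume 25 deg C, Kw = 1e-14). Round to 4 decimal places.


A strong base dissociates completely, so [OH-] equals the given concentration.
pOH = -log10([OH-]) = -log10(0.8535) = 0.068796
pH = 14 - pOH = 14 - 0.068796
pH = 13.931204, rounded to 4 dp:

13.9312


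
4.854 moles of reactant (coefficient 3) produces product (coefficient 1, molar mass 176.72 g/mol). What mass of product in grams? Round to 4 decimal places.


Use the coefficient ratio to convert reactant moles to product moles, then multiply by the product's molar mass.
moles_P = moles_R * (coeff_P / coeff_R) = 4.854 * (1/3) = 1.618
mass_P = moles_P * M_P = 1.618 * 176.72
mass_P = 285.93296 g, rounded to 4 dp:

285.9330 g


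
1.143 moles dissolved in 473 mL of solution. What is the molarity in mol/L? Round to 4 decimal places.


Convert volume to liters: V_L = V_mL / 1000.
V_L = 473 / 1000 = 0.473 L
M = n / V_L = 1.143 / 0.473
M = 2.41649049 mol/L, rounded to 4 dp:

2.4165 mol/L


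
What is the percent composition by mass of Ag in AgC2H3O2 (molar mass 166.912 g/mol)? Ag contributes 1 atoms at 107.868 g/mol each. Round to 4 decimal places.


pct = 100 * (n_elem * M_elem) / M_total
mass_contribution = 1 * 107.868 = 107.868 g/mol
pct = 100 * 107.868 / 166.912
pct = 64.62567101 %, rounded to 4 dp:

64.6257 %


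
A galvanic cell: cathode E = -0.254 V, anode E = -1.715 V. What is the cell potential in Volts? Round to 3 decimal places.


Standard cell potential: E_cell = E_cathode - E_anode.
E_cell = -0.254 - (-1.715)
E_cell = 1.461 V, rounded to 3 dp:

1.461 V


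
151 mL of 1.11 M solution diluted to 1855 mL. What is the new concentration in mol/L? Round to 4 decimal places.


Dilution: M1*V1 = M2*V2, solve for M2.
M2 = M1*V1 / V2
M2 = 1.11 * 151 / 1855
M2 = 167.61 / 1855
M2 = 0.0903558 mol/L, rounded to 4 dp:

0.0904 mol/L


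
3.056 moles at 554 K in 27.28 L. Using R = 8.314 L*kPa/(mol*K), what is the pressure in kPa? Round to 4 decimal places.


PV = nRT, solve for P = nRT / V.
nRT = 3.056 * 8.314 * 554 = 14075.8015
P = 14075.8015 / 27.28
P = 515.9751283 kPa, rounded to 4 dp:

515.9751 kPa


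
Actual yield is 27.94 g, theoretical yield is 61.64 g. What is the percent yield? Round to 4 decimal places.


% yield = 100 * actual / theoretical
% yield = 100 * 27.94 / 61.64
% yield = 45.32770928 %, rounded to 4 dp:

45.3277 %


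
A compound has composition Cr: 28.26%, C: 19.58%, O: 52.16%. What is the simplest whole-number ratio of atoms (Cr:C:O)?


Assume 100 g of compound, divide each mass% by atomic mass to get moles, then normalize by the smallest to get a raw atom ratio.
Moles per 100 g: Cr: 28.26/51.996 = 0.5435, C: 19.58/12.011 = 1.6302, O: 52.16/15.999 = 3.2602
Raw ratio (divide by min = 0.5435): Cr: 1.0, C: 2.999, O: 5.998
Multiply by 1 to clear fractions: Cr: 1.0 ~= 1, C: 2.999 ~= 3, O: 5.998 ~= 6
Reduce by GCD to get the simplest whole-number ratio:

1:3:6


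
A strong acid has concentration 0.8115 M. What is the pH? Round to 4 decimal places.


A strong acid dissociates completely, so [H+] equals the given concentration.
pH = -log10([H+]) = -log10(0.8115)
pH = 0.09071148, rounded to 4 dp:

0.0907


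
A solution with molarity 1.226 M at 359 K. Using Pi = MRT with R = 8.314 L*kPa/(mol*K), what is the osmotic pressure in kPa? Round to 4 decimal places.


Osmotic pressure (van't Hoff): Pi = M*R*T.
RT = 8.314 * 359 = 2984.726
Pi = 1.226 * 2984.726
Pi = 3659.274076 kPa, rounded to 4 dp:

3659.2741 kPa


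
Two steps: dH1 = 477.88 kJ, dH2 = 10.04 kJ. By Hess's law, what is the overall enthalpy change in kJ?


Hess's law: enthalpy is a state function, so add the step enthalpies.
dH_total = dH1 + dH2 = 477.88 + (10.04)
dH_total = 487.92 kJ:

487.92 kJ


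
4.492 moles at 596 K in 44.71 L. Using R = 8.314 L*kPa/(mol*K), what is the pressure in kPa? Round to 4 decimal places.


PV = nRT, solve for P = nRT / V.
nRT = 4.492 * 8.314 * 596 = 22258.5068
P = 22258.5068 / 44.71
P = 497.84179826 kPa, rounded to 4 dp:

497.8418 kPa


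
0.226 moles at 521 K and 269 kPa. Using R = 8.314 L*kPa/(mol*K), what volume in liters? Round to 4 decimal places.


PV = nRT, solve for V = nRT / P.
nRT = 0.226 * 8.314 * 521 = 978.9402
V = 978.9402 / 269
V = 3.6391829 L, rounded to 4 dp:

3.6392 L


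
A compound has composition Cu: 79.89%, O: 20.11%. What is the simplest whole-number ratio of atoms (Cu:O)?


Assume 100 g of compound, divide each mass% by atomic mass to get moles, then normalize by the smallest to get a raw atom ratio.
Moles per 100 g: Cu: 79.89/63.546 = 1.2572, O: 20.11/15.999 = 1.257
Raw ratio (divide by min = 1.257): Cu: 1.0, O: 1.0
Multiply by 1 to clear fractions: Cu: 1.0 ~= 1, O: 1.0 ~= 1
Reduce by GCD to get the simplest whole-number ratio:

1:1


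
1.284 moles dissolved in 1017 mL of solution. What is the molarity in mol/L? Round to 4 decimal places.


Convert volume to liters: V_L = V_mL / 1000.
V_L = 1017 / 1000 = 1.017 L
M = n / V_L = 1.284 / 1.017
M = 1.26253687 mol/L, rounded to 4 dp:

1.2625 mol/L


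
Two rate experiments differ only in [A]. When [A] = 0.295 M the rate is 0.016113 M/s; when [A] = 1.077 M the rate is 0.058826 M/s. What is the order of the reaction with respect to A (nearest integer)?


Rate is proportional to [A]^n, so rate2/rate1 = ([A]2/[A]1)^n. Take logs to solve for n.
rate2/rate1 = 0.058826 / 0.016113 = 3.6508
[A]2/[A]1 = 1.077 / 0.295 = 3.6508
n = ln(3.6508) / ln(3.6508) = 1.0
Nearest integer order:

1


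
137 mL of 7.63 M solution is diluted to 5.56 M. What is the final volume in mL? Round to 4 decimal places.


Dilution: M1*V1 = M2*V2, solve for V2.
V2 = M1*V1 / M2
V2 = 7.63 * 137 / 5.56
V2 = 1045.31 / 5.56
V2 = 188.00539568 mL, rounded to 4 dp:

188.0054 mL


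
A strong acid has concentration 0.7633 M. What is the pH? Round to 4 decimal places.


A strong acid dissociates completely, so [H+] equals the given concentration.
pH = -log10([H+]) = -log10(0.7633)
pH = 0.11730474, rounded to 4 dp:

0.1173


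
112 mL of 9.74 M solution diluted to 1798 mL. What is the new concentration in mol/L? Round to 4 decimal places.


Dilution: M1*V1 = M2*V2, solve for M2.
M2 = M1*V1 / V2
M2 = 9.74 * 112 / 1798
M2 = 1090.88 / 1798
M2 = 0.60671858 mol/L, rounded to 4 dp:

0.6067 mol/L


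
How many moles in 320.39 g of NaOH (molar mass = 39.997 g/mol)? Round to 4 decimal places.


n = mass / M
n = 320.39 / 39.997
n = 8.01035078 mol, rounded to 4 dp:

8.0104 mol


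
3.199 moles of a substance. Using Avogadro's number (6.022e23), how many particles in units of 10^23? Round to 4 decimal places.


N = n * NA, then divide by 1e23 for the requested units.
N / 1e23 = n * 6.022
N / 1e23 = 3.199 * 6.022
N / 1e23 = 19.264378, rounded to 4 dp:

19.2644


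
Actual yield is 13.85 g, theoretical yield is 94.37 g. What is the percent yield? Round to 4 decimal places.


% yield = 100 * actual / theoretical
% yield = 100 * 13.85 / 94.37
% yield = 14.67627424 %, rounded to 4 dp:

14.6763 %


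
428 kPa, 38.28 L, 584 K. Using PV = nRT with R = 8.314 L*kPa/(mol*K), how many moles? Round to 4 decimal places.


PV = nRT, solve for n = PV / (RT).
PV = 428 * 38.28 = 16383.84
RT = 8.314 * 584 = 4855.376
n = 16383.84 / 4855.376
n = 3.37437101 mol, rounded to 4 dp:

3.3744 mol


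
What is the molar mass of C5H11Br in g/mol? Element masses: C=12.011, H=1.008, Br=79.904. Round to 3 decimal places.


M = sum(count * atomic_mass) over atoms.
M = 5*12.011 + 11*1.008 + 1*79.904
M = 60.055 + 11.088 + 79.904
M = 151.047 g/mol, rounded to 3 dp:

151.047 g/mol


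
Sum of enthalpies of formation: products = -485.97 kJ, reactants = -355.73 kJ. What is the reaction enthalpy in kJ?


dH_rxn = sum(dH_f products) - sum(dH_f reactants)
dH_rxn = -485.97 - (-355.73)
dH_rxn = -130.24 kJ:

-130.24 kJ


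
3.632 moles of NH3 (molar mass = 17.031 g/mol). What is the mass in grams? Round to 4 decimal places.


mass = n * M
mass = 3.632 * 17.031
mass = 61.856592 g, rounded to 4 dp:

61.8566 g


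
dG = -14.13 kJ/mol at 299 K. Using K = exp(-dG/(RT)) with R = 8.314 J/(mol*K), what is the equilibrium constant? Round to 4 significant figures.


dG is in kJ/mol; multiply by 1000 to match R in J/(mol*K).
RT = 8.314 * 299 = 2485.886 J/mol
exponent = -dG*1000 / (RT) = -(-14.13*1000) / 2485.886 = 5.6840901
K = exp(5.6840901)
K = 294.15008, rounded to 4 significant figures:

294.2


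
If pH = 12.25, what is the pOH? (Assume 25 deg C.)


At 25 deg C, pH + pOH = 14.
pOH = 14 - pH = 14 - 12.25
pOH = 1.75:

1.75


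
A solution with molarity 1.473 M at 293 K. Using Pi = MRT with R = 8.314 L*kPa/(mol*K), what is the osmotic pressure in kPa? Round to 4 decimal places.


Osmotic pressure (van't Hoff): Pi = M*R*T.
RT = 8.314 * 293 = 2436.002
Pi = 1.473 * 2436.002
Pi = 3588.230946 kPa, rounded to 4 dp:

3588.2309 kPa


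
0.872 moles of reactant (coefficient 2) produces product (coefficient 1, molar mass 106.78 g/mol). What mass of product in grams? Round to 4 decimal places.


Use the coefficient ratio to convert reactant moles to product moles, then multiply by the product's molar mass.
moles_P = moles_R * (coeff_P / coeff_R) = 0.872 * (1/2) = 0.436
mass_P = moles_P * M_P = 0.436 * 106.78
mass_P = 46.55608 g, rounded to 4 dp:

46.5561 g


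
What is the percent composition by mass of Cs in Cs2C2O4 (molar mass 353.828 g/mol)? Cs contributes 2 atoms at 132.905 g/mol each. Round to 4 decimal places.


pct = 100 * (n_elem * M_elem) / M_total
mass_contribution = 2 * 132.905 = 265.81 g/mol
pct = 100 * 265.81 / 353.828
pct = 75.12407158 %, rounded to 4 dp:

75.1241 %


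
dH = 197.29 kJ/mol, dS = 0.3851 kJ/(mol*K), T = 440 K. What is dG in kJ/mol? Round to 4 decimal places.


Gibbs: dG = dH - T*dS (consistent units, dS already in kJ/(mol*K)).
T*dS = 440 * 0.3851 = 169.444
dG = 197.29 - (169.444)
dG = 27.846 kJ/mol, rounded to 4 dp:

27.8460 kJ/mol


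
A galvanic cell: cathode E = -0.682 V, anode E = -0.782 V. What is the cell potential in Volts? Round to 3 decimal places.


Standard cell potential: E_cell = E_cathode - E_anode.
E_cell = -0.682 - (-0.782)
E_cell = 0.1 V, rounded to 3 dp:

0.100 V


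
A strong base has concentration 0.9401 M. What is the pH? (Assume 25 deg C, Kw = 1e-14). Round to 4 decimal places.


A strong base dissociates completely, so [OH-] equals the given concentration.
pOH = -log10([OH-]) = -log10(0.9401) = 0.026826
pH = 14 - pOH = 14 - 0.026826
pH = 13.973174, rounded to 4 dp:

13.9732


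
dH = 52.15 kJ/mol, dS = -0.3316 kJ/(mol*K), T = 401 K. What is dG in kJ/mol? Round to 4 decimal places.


Gibbs: dG = dH - T*dS (consistent units, dS already in kJ/(mol*K)).
T*dS = 401 * -0.3316 = -132.9716
dG = 52.15 - (-132.9716)
dG = 185.1216 kJ/mol, rounded to 4 dp:

185.1216 kJ/mol


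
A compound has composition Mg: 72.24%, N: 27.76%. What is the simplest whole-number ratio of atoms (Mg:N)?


Assume 100 g of compound, divide each mass% by atomic mass to get moles, then normalize by the smallest to get a raw atom ratio.
Moles per 100 g: Mg: 72.24/24.305 = 2.9722, N: 27.76/14.007 = 1.9819
Raw ratio (divide by min = 1.9819): Mg: 1.5, N: 1.0
Multiply by 2 to clear fractions: Mg: 2.999 ~= 3, N: 2.0 ~= 2
Reduce by GCD to get the simplest whole-number ratio:

3:2


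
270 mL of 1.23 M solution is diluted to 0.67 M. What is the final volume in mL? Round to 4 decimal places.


Dilution: M1*V1 = M2*V2, solve for V2.
V2 = M1*V1 / M2
V2 = 1.23 * 270 / 0.67
V2 = 332.1 / 0.67
V2 = 495.67164179 mL, rounded to 4 dp:

495.6716 mL


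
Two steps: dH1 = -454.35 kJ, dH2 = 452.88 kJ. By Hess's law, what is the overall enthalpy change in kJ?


Hess's law: enthalpy is a state function, so add the step enthalpies.
dH_total = dH1 + dH2 = -454.35 + (452.88)
dH_total = -1.47 kJ:

-1.47 kJ


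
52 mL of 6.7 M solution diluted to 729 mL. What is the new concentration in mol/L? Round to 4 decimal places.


Dilution: M1*V1 = M2*V2, solve for M2.
M2 = M1*V1 / V2
M2 = 6.7 * 52 / 729
M2 = 348.4 / 729
M2 = 0.47791495 mol/L, rounded to 4 dp:

0.4779 mol/L


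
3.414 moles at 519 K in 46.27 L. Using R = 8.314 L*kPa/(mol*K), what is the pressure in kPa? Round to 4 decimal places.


PV = nRT, solve for P = nRT / V.
nRT = 3.414 * 8.314 * 519 = 14731.2939
P = 14731.2939 / 46.27
P = 318.37678625 kPa, rounded to 4 dp:

318.3768 kPa


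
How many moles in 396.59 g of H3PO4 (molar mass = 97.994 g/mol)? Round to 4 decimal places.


n = mass / M
n = 396.59 / 97.994
n = 4.04708452 mol, rounded to 4 dp:

4.0471 mol


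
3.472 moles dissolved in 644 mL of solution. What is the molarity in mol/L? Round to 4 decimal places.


Convert volume to liters: V_L = V_mL / 1000.
V_L = 644 / 1000 = 0.644 L
M = n / V_L = 3.472 / 0.644
M = 5.39130435 mol/L, rounded to 4 dp:

5.3913 mol/L


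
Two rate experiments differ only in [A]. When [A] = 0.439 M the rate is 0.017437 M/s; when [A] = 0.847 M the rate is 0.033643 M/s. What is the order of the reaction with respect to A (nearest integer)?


Rate is proportional to [A]^n, so rate2/rate1 = ([A]2/[A]1)^n. Take logs to solve for n.
rate2/rate1 = 0.033643 / 0.017437 = 1.9294
[A]2/[A]1 = 0.847 / 0.439 = 1.9294
n = ln(1.9294) / ln(1.9294) = 1.0
Nearest integer order:

1


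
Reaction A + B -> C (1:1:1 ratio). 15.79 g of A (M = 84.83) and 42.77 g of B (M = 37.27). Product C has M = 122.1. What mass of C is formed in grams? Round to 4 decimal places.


Find moles of each reactant; the smaller value is the limiting reagent in a 1:1:1 reaction, so moles_C equals moles of the limiter.
n_A = mass_A / M_A = 15.79 / 84.83 = 0.186137 mol
n_B = mass_B / M_B = 42.77 / 37.27 = 1.147572 mol
Limiting reagent: A (smaller), n_limiting = 0.186137 mol
mass_C = n_limiting * M_C = 0.186137 * 122.1
mass_C = 22.7273277 g, rounded to 4 dp:

22.7273 g


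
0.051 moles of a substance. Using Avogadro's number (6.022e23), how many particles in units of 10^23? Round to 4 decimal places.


N = n * NA, then divide by 1e23 for the requested units.
N / 1e23 = n * 6.022
N / 1e23 = 0.051 * 6.022
N / 1e23 = 0.307122, rounded to 4 dp:

0.3071


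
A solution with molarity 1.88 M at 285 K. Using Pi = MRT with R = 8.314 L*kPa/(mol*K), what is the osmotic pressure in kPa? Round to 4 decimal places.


Osmotic pressure (van't Hoff): Pi = M*R*T.
RT = 8.314 * 285 = 2369.49
Pi = 1.88 * 2369.49
Pi = 4454.6412 kPa, rounded to 4 dp:

4454.6412 kPa


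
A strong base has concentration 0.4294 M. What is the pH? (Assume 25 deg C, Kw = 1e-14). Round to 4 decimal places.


A strong base dissociates completely, so [OH-] equals the given concentration.
pOH = -log10([OH-]) = -log10(0.4294) = 0.367138
pH = 14 - pOH = 14 - 0.367138
pH = 13.632862, rounded to 4 dp:

13.6329


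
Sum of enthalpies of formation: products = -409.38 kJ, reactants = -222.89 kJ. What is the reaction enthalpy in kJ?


dH_rxn = sum(dH_f products) - sum(dH_f reactants)
dH_rxn = -409.38 - (-222.89)
dH_rxn = -186.49 kJ:

-186.49 kJ


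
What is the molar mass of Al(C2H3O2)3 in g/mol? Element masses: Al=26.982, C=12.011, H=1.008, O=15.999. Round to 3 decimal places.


M = sum(count * atomic_mass) over atoms.
M = 1*26.982 + 6*12.011 + 9*1.008 + 6*15.999
M = 26.982 + 72.066 + 9.072 + 95.994
M = 204.114 g/mol, rounded to 3 dp:

204.114 g/mol


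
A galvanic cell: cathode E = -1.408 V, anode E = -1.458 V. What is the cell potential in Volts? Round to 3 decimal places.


Standard cell potential: E_cell = E_cathode - E_anode.
E_cell = -1.408 - (-1.458)
E_cell = 0.05 V, rounded to 3 dp:

0.050 V


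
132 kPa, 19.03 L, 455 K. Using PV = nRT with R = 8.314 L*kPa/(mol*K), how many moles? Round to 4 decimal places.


PV = nRT, solve for n = PV / (RT).
PV = 132 * 19.03 = 2511.96
RT = 8.314 * 455 = 3782.87
n = 2511.96 / 3782.87
n = 0.66403551 mol, rounded to 4 dp:

0.6640 mol


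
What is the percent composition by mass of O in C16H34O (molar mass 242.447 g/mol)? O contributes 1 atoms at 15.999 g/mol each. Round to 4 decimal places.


pct = 100 * (n_elem * M_elem) / M_total
mass_contribution = 1 * 15.999 = 15.999 g/mol
pct = 100 * 15.999 / 242.447
pct = 6.59896802 %, rounded to 4 dp:

6.5990 %


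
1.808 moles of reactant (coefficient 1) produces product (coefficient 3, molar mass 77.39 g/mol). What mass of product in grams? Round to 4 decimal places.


Use the coefficient ratio to convert reactant moles to product moles, then multiply by the product's molar mass.
moles_P = moles_R * (coeff_P / coeff_R) = 1.808 * (3/1) = 5.424
mass_P = moles_P * M_P = 5.424 * 77.39
mass_P = 419.76336 g, rounded to 4 dp:

419.7634 g


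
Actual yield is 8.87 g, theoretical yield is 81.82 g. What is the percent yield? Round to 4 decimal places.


% yield = 100 * actual / theoretical
% yield = 100 * 8.87 / 81.82
% yield = 10.8408702 %, rounded to 4 dp:

10.8409 %


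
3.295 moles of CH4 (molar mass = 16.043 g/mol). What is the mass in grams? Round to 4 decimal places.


mass = n * M
mass = 3.295 * 16.043
mass = 52.861685 g, rounded to 4 dp:

52.8617 g


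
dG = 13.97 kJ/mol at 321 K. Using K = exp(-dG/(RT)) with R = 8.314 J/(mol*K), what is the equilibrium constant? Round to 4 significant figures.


dG is in kJ/mol; multiply by 1000 to match R in J/(mol*K).
RT = 8.314 * 321 = 2668.794 J/mol
exponent = -dG*1000 / (RT) = -(13.97*1000) / 2668.794 = -5.23457412
K = exp(-5.23457412)
K = 0.0053290936, rounded to 4 significant figures:

0.005329


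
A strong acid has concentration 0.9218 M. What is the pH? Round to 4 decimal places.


A strong acid dissociates completely, so [H+] equals the given concentration.
pH = -log10([H+]) = -log10(0.9218)
pH = 0.0353633, rounded to 4 dp:

0.0354


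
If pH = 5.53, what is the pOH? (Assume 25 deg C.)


At 25 deg C, pH + pOH = 14.
pOH = 14 - pH = 14 - 5.53
pOH = 8.47:

8.47


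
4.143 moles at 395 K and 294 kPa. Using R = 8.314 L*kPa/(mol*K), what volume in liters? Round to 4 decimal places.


PV = nRT, solve for V = nRT / P.
nRT = 4.143 * 8.314 * 395 = 13605.7363
V = 13605.7363 / 294
V = 46.27801463 L, rounded to 4 dp:

46.2780 L


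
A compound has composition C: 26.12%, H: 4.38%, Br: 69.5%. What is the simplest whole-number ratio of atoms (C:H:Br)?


Assume 100 g of compound, divide each mass% by atomic mass to get moles, then normalize by the smallest to get a raw atom ratio.
Moles per 100 g: C: 26.12/12.011 = 2.1747, H: 4.38/1.008 = 4.3452, Br: 69.5/79.904 = 0.8698
Raw ratio (divide by min = 0.8698): C: 2.5, H: 4.996, Br: 1.0
Multiply by 2 to clear fractions: C: 5.0 ~= 5, H: 9.991 ~= 10, Br: 2.0 ~= 2
Reduce by GCD to get the simplest whole-number ratio:

5:10:2


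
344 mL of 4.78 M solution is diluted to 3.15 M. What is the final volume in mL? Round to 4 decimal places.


Dilution: M1*V1 = M2*V2, solve for V2.
V2 = M1*V1 / M2
V2 = 4.78 * 344 / 3.15
V2 = 1644.32 / 3.15
V2 = 522.00634921 mL, rounded to 4 dp:

522.0063 mL


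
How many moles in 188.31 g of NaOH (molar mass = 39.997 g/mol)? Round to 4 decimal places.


n = mass / M
n = 188.31 / 39.997
n = 4.70810311 mol, rounded to 4 dp:

4.7081 mol


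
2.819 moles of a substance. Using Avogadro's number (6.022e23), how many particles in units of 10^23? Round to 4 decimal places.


N = n * NA, then divide by 1e23 for the requested units.
N / 1e23 = n * 6.022
N / 1e23 = 2.819 * 6.022
N / 1e23 = 16.976018, rounded to 4 dp:

16.9760


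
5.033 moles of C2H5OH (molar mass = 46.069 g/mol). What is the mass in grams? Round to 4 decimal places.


mass = n * M
mass = 5.033 * 46.069
mass = 231.865277 g, rounded to 4 dp:

231.8653 g


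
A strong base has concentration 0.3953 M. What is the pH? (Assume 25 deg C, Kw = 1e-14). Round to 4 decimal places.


A strong base dissociates completely, so [OH-] equals the given concentration.
pOH = -log10([OH-]) = -log10(0.3953) = 0.403073
pH = 14 - pOH = 14 - 0.403073
pH = 13.596927, rounded to 4 dp:

13.5969


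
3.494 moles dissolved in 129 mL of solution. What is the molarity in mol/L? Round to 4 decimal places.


Convert volume to liters: V_L = V_mL / 1000.
V_L = 129 / 1000 = 0.129 L
M = n / V_L = 3.494 / 0.129
M = 27.08527132 mol/L, rounded to 4 dp:

27.0853 mol/L


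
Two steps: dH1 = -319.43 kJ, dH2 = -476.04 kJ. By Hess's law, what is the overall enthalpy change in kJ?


Hess's law: enthalpy is a state function, so add the step enthalpies.
dH_total = dH1 + dH2 = -319.43 + (-476.04)
dH_total = -795.47 kJ:

-795.47 kJ


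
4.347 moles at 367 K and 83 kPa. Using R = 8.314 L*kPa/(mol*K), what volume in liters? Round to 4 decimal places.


PV = nRT, solve for V = nRT / P.
nRT = 4.347 * 8.314 * 367 = 13263.7316
V = 13263.7316 / 83
V = 159.80399518 L, rounded to 4 dp:

159.8040 L


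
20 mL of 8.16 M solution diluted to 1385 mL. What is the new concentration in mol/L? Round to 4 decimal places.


Dilution: M1*V1 = M2*V2, solve for M2.
M2 = M1*V1 / V2
M2 = 8.16 * 20 / 1385
M2 = 163.2 / 1385
M2 = 0.11783394 mol/L, rounded to 4 dp:

0.1178 mol/L


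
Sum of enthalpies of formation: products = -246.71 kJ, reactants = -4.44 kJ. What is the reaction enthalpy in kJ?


dH_rxn = sum(dH_f products) - sum(dH_f reactants)
dH_rxn = -246.71 - (-4.44)
dH_rxn = -242.27 kJ:

-242.27 kJ


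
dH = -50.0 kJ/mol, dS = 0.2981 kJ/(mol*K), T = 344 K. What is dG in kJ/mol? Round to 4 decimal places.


Gibbs: dG = dH - T*dS (consistent units, dS already in kJ/(mol*K)).
T*dS = 344 * 0.2981 = 102.5464
dG = -50.0 - (102.5464)
dG = -152.5464 kJ/mol, rounded to 4 dp:

-152.5464 kJ/mol


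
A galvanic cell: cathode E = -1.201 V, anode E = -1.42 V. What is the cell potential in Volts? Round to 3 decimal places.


Standard cell potential: E_cell = E_cathode - E_anode.
E_cell = -1.201 - (-1.42)
E_cell = 0.219 V, rounded to 3 dp:

0.219 V


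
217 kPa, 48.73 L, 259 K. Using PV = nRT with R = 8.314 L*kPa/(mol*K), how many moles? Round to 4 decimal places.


PV = nRT, solve for n = PV / (RT).
PV = 217 * 48.73 = 10574.41
RT = 8.314 * 259 = 2153.326
n = 10574.41 / 2153.326
n = 4.91073344 mol, rounded to 4 dp:

4.9107 mol


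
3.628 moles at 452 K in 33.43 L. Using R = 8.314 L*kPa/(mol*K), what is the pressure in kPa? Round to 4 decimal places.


PV = nRT, solve for P = nRT / V.
nRT = 3.628 * 8.314 * 452 = 13633.7628
P = 13633.7628 / 33.43
P = 407.83017649 kPa, rounded to 4 dp:

407.8302 kPa


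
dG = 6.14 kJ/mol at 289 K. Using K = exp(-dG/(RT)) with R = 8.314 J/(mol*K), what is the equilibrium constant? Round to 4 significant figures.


dG is in kJ/mol; multiply by 1000 to match R in J/(mol*K).
RT = 8.314 * 289 = 2402.746 J/mol
exponent = -dG*1000 / (RT) = -(6.14*1000) / 2402.746 = -2.55540952
K = exp(-2.55540952)
K = 0.077660422, rounded to 4 significant figures:

0.07766


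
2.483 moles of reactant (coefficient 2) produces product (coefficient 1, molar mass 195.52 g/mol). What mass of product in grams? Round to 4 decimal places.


Use the coefficient ratio to convert reactant moles to product moles, then multiply by the product's molar mass.
moles_P = moles_R * (coeff_P / coeff_R) = 2.483 * (1/2) = 1.2415
mass_P = moles_P * M_P = 1.2415 * 195.52
mass_P = 242.73808 g, rounded to 4 dp:

242.7381 g
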